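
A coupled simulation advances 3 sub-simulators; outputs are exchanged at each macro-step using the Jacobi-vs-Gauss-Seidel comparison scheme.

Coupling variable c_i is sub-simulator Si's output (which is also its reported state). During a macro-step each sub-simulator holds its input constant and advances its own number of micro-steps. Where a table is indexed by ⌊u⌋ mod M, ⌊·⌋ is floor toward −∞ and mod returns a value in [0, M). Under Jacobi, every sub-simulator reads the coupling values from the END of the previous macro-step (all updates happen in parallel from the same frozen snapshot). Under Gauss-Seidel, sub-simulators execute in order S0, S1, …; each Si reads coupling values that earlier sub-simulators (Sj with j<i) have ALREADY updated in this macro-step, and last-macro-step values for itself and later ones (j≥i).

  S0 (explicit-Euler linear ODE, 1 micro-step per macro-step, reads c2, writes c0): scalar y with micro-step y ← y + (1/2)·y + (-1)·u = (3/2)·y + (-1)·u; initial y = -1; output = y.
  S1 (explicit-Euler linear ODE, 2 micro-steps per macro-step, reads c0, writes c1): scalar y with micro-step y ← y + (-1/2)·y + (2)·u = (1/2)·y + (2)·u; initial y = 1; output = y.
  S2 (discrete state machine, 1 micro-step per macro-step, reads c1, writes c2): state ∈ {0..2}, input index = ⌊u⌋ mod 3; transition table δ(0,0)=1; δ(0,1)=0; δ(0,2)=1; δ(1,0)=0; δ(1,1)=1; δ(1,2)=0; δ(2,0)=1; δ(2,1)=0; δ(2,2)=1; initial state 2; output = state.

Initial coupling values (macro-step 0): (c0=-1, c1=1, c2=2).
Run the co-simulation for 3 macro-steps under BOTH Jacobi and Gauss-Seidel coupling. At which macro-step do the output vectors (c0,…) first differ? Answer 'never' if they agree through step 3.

first divergence at macro-step: 1

[Jacobi] macro 1: S0 reads c2=2 → after 1×micro: -7/2; S1 reads c0=-1 → after 2×micro: -11/4; S2 reads c1=1 → after 1×micro: 0 ⇒ (c0=-7/2, c1=-11/4, c2=0)
[Jacobi] macro 2: S0 reads c2=0 → after 1×micro: -21/4; S1 reads c0=-7/2 → after 2×micro: -179/16; S2 reads c1=-11/4 → after 1×micro: 1 ⇒ (c0=-21/4, c1=-179/16, c2=1)
[Jacobi] macro 3: S0 reads c2=1 → after 1×micro: -71/8; S1 reads c0=-21/4 → after 2×micro: -1187/64; S2 reads c1=-179/16 → after 1×micro: 0 ⇒ (c0=-71/8, c1=-1187/64, c2=0)
[Gauss-Seidel] macro 1: S0 reads c2=2 → after 1×micro: -7/2; S1 reads c0=-7/2 → after 2×micro: -41/4; S2 reads c1=-41/4 → after 1×micro: 0 ⇒ (c0=-7/2, c1=-41/4, c2=0)
[Gauss-Seidel] macro 2: S0 reads c2=0 → after 1×micro: -21/4; S1 reads c0=-21/4 → after 2×micro: -293/16; S2 reads c1=-293/16 → after 1×micro: 1 ⇒ (c0=-21/4, c1=-293/16, c2=1)
[Gauss-Seidel] macro 3: S0 reads c2=1 → after 1×micro: -71/8; S1 reads c0=-71/8 → after 2×micro: -1997/64; S2 reads c1=-1997/64 → after 1×micro: 1 ⇒ (c0=-71/8, c1=-1997/64, c2=1)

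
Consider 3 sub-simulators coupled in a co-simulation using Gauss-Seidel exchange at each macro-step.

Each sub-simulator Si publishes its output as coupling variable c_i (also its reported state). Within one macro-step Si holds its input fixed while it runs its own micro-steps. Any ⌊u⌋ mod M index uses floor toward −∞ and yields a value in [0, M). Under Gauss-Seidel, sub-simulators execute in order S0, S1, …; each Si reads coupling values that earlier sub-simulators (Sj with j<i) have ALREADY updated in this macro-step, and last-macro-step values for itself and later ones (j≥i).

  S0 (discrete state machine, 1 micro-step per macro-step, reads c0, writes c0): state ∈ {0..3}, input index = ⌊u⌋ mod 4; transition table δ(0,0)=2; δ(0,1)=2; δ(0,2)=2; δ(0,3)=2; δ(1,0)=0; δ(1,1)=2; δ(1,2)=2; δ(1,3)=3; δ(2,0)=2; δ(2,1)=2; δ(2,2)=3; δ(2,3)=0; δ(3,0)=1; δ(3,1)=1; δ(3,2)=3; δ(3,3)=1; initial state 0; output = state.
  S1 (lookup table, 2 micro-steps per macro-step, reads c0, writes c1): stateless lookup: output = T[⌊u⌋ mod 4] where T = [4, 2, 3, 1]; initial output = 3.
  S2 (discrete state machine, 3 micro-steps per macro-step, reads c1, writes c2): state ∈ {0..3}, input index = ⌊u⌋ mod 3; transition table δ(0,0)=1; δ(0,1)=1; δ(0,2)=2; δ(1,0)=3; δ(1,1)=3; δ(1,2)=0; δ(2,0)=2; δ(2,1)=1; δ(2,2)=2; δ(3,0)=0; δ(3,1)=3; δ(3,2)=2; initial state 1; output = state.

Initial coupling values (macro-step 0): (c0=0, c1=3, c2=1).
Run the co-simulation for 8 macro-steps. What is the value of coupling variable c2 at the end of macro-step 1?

macro 1: S0 reads c0=0 → after 1×micro: 2; S1 reads c0=2 → after 2×micro: 3; S2 reads c1=3 → after 3×micro: 1 ⇒ (c0=2, c1=3, c2=1)
macro 2: S0 reads c0=2 → after 1×micro: 3; S1 reads c0=3 → after 2×micro: 1; S2 reads c1=1 → after 3×micro: 3 ⇒ (c0=3, c1=1, c2=3)
macro 3: S0 reads c0=3 → after 1×micro: 1; S1 reads c0=1 → after 2×micro: 2; S2 reads c1=2 → after 3×micro: 2 ⇒ (c0=1, c1=2, c2=2)
macro 4: S0 reads c0=1 → after 1×micro: 2; S1 reads c0=2 → after 2×micro: 3; S2 reads c1=3 → after 3×micro: 2 ⇒ (c0=2, c1=3, c2=2)
macro 5: S0 reads c0=2 → after 1×micro: 3; S1 reads c0=3 → after 2×micro: 1; S2 reads c1=1 → after 3×micro: 3 ⇒ (c0=3, c1=1, c2=3)
macro 6: S0 reads c0=3 → after 1×micro: 1; S1 reads c0=1 → after 2×micro: 2; S2 reads c1=2 → after 3×micro: 2 ⇒ (c0=1, c1=2, c2=2)
macro 7: S0 reads c0=1 → after 1×micro: 2; S1 reads c0=2 → after 2×micro: 3; S2 reads c1=3 → after 3×micro: 2 ⇒ (c0=2, c1=3, c2=2)
macro 8: S0 reads c0=2 → after 1×micro: 3; S1 reads c0=3 → after 2×micro: 1; S2 reads c1=1 → after 3×micro: 3 ⇒ (c0=3, c1=1, c2=3)

c2 at macro-step 1 = 1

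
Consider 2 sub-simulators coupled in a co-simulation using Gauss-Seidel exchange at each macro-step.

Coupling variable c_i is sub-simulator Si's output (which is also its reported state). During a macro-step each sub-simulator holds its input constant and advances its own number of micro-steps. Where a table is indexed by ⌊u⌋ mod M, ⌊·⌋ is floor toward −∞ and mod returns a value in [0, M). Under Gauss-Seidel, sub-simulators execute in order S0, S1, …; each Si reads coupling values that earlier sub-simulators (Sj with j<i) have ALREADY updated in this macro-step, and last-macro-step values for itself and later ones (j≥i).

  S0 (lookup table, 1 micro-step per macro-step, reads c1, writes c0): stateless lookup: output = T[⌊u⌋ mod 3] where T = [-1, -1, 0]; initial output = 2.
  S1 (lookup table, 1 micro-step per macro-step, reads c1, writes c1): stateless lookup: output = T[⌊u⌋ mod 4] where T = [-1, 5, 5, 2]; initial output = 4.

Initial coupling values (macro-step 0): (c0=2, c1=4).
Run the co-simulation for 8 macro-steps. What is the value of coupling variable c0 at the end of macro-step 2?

macro 1: S0 reads c1=4 → after 1×micro: -1; S1 reads c1=4 → after 1×micro: -1 ⇒ (c0=-1, c1=-1)
macro 2: S0 reads c1=-1 → after 1×micro: 0; S1 reads c1=-1 → after 1×micro: 2 ⇒ (c0=0, c1=2)
macro 3: S0 reads c1=2 → after 1×micro: 0; S1 reads c1=2 → after 1×micro: 5 ⇒ (c0=0, c1=5)
macro 4: S0 reads c1=5 → after 1×micro: 0; S1 reads c1=5 → after 1×micro: 5 ⇒ (c0=0, c1=5)
macro 5: S0 reads c1=5 → after 1×micro: 0; S1 reads c1=5 → after 1×micro: 5 ⇒ (c0=0, c1=5)
macro 6: S0 reads c1=5 → after 1×micro: 0; S1 reads c1=5 → after 1×micro: 5 ⇒ (c0=0, c1=5)
macro 7: S0 reads c1=5 → after 1×micro: 0; S1 reads c1=5 → after 1×micro: 5 ⇒ (c0=0, c1=5)
macro 8: S0 reads c1=5 → after 1×micro: 0; S1 reads c1=5 → after 1×micro: 5 ⇒ (c0=0, c1=5)

c0 at macro-step 2 = 0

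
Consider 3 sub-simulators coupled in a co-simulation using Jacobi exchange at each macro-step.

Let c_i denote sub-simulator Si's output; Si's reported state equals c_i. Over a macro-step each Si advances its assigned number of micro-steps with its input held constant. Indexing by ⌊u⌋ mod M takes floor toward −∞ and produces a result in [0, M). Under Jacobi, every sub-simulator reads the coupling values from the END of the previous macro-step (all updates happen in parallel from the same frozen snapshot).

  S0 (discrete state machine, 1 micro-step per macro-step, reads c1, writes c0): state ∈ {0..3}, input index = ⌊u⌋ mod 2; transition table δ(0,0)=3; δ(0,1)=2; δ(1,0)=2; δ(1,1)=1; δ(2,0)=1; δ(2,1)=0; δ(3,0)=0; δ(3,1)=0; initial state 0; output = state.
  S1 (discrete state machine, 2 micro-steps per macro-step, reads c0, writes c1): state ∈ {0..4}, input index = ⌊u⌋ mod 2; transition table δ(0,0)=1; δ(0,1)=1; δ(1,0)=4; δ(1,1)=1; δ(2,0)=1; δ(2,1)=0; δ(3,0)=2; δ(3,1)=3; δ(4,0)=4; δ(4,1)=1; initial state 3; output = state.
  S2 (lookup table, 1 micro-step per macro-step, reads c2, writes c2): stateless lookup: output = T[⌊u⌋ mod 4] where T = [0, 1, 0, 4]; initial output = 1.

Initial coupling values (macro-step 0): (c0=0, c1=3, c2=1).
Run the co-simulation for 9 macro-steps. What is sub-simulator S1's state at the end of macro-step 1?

S1 state at macro-step 1 = 1

macro 1: S0 reads c1=3 → after 1×micro: 2; S1 reads c0=0 → after 2×micro: 1; S2 reads c2=1 → after 1×micro: 1 ⇒ (c0=2, c1=1, c2=1)
macro 2: S0 reads c1=1 → after 1×micro: 0; S1 reads c0=2 → after 2×micro: 4; S2 reads c2=1 → after 1×micro: 1 ⇒ (c0=0, c1=4, c2=1)
macro 3: S0 reads c1=4 → after 1×micro: 3; S1 reads c0=0 → after 2×micro: 4; S2 reads c2=1 → after 1×micro: 1 ⇒ (c0=3, c1=4, c2=1)
macro 4: S0 reads c1=4 → after 1×micro: 0; S1 reads c0=3 → after 2×micro: 1; S2 reads c2=1 → after 1×micro: 1 ⇒ (c0=0, c1=1, c2=1)
macro 5: S0 reads c1=1 → after 1×micro: 2; S1 reads c0=0 → after 2×micro: 4; S2 reads c2=1 → after 1×micro: 1 ⇒ (c0=2, c1=4, c2=1)
macro 6: S0 reads c1=4 → after 1×micro: 1; S1 reads c0=2 → after 2×micro: 4; S2 reads c2=1 → after 1×micro: 1 ⇒ (c0=1, c1=4, c2=1)
macro 7: S0 reads c1=4 → after 1×micro: 2; S1 reads c0=1 → after 2×micro: 1; S2 reads c2=1 → after 1×micro: 1 ⇒ (c0=2, c1=1, c2=1)
macro 8: S0 reads c1=1 → after 1×micro: 0; S1 reads c0=2 → after 2×micro: 4; S2 reads c2=1 → after 1×micro: 1 ⇒ (c0=0, c1=4, c2=1)
macro 9: S0 reads c1=4 → after 1×micro: 3; S1 reads c0=0 → after 2×micro: 4; S2 reads c2=1 → after 1×micro: 1 ⇒ (c0=3, c1=4, c2=1)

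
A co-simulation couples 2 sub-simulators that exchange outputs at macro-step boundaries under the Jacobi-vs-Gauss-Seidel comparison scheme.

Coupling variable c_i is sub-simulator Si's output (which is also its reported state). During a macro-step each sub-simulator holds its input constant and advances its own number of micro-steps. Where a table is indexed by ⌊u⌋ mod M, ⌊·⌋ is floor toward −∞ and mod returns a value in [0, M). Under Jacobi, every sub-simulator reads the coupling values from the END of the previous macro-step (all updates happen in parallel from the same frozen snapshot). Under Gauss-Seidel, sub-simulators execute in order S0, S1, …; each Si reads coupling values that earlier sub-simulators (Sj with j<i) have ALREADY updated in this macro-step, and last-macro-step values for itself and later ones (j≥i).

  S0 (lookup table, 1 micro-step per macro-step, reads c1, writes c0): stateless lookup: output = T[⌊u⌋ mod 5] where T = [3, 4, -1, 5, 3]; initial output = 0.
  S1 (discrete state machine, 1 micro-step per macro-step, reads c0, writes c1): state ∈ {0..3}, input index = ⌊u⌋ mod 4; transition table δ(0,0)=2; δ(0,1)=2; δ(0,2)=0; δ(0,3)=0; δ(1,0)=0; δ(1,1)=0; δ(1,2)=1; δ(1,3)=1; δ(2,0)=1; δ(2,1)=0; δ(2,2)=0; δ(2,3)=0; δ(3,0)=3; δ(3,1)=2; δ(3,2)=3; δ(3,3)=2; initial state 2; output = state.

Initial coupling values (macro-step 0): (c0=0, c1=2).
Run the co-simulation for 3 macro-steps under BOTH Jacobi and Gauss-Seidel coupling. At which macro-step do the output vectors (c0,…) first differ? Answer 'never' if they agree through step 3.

first divergence at macro-step: 1

[Jacobi] macro 1: S0 reads c1=2 → after 1×micro: -1; S1 reads c0=0 → after 1×micro: 1 ⇒ (c0=-1, c1=1)
[Jacobi] macro 2: S0 reads c1=1 → after 1×micro: 4; S1 reads c0=-1 → after 1×micro: 1 ⇒ (c0=4, c1=1)
[Jacobi] macro 3: S0 reads c1=1 → after 1×micro: 4; S1 reads c0=4 → after 1×micro: 0 ⇒ (c0=4, c1=0)
[Gauss-Seidel] macro 1: S0 reads c1=2 → after 1×micro: -1; S1 reads c0=-1 → after 1×micro: 0 ⇒ (c0=-1, c1=0)
[Gauss-Seidel] macro 2: S0 reads c1=0 → after 1×micro: 3; S1 reads c0=3 → after 1×micro: 0 ⇒ (c0=3, c1=0)
[Gauss-Seidel] macro 3: S0 reads c1=0 → after 1×micro: 3; S1 reads c0=3 → after 1×micro: 0 ⇒ (c0=3, c1=0)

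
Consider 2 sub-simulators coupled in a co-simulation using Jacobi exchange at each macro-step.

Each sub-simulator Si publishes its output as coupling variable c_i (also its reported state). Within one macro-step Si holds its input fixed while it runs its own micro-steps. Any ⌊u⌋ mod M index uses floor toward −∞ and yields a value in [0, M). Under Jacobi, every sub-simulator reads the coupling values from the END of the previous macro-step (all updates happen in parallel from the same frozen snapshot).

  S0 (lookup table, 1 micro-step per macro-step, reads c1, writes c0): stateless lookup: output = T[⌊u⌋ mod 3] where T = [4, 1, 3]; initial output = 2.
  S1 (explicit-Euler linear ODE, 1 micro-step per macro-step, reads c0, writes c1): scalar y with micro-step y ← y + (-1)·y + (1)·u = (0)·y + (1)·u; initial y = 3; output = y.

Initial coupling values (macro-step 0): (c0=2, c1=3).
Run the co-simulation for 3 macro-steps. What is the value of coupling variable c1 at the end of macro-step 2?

macro 1: S0 reads c1=3 → after 1×micro: 4; S1 reads c0=2 → after 1×micro: 2 ⇒ (c0=4, c1=2)
macro 2: S0 reads c1=2 → after 1×micro: 3; S1 reads c0=4 → after 1×micro: 4 ⇒ (c0=3, c1=4)
macro 3: S0 reads c1=4 → after 1×micro: 1; S1 reads c0=3 → after 1×micro: 3 ⇒ (c0=1, c1=3)

c1 at macro-step 2 = 4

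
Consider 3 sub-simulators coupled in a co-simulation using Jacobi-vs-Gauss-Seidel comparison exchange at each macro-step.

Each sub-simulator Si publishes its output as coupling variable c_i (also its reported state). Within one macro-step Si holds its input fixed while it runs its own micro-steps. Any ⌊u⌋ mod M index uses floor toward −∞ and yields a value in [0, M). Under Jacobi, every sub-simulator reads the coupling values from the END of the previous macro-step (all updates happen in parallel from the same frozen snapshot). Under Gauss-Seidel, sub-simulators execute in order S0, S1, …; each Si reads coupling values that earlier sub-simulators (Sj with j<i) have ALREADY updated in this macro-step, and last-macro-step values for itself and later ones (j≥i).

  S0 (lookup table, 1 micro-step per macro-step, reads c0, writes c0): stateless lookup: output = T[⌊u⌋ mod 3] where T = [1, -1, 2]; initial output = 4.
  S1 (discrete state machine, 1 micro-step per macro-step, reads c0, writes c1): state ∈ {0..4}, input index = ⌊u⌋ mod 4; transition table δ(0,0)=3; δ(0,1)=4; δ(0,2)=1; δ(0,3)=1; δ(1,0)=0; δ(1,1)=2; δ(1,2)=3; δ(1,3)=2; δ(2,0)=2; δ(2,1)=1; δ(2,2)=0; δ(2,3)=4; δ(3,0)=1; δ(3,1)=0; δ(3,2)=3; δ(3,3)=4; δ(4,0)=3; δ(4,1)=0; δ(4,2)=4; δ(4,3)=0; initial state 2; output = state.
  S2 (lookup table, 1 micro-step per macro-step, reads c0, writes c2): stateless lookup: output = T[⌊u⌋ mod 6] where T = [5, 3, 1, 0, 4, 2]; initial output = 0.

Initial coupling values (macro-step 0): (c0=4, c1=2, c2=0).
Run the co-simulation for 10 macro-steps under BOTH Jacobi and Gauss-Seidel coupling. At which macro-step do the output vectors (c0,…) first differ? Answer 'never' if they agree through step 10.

first divergence at macro-step: 1

[Jacobi] macro 1: S0 reads c0=4 → after 1×micro: -1; S1 reads c0=4 → after 1×micro: 2; S2 reads c0=4 → after 1×micro: 4 ⇒ (c0=-1, c1=2, c2=4)
[Jacobi] macro 2: S0 reads c0=-1 → after 1×micro: 2; S1 reads c0=-1 → after 1×micro: 4; S2 reads c0=-1 → after 1×micro: 2 ⇒ (c0=2, c1=4, c2=2)
[Jacobi] macro 3: S0 reads c0=2 → after 1×micro: 2; S1 reads c0=2 → after 1×micro: 4; S2 reads c0=2 → after 1×micro: 1 ⇒ (c0=2, c1=4, c2=1)
[Jacobi] macro 4: S0 reads c0=2 → after 1×micro: 2; S1 reads c0=2 → after 1×micro: 4; S2 reads c0=2 → after 1×micro: 1 ⇒ (c0=2, c1=4, c2=1)
[Jacobi] macro 5: S0 reads c0=2 → after 1×micro: 2; S1 reads c0=2 → after 1×micro: 4; S2 reads c0=2 → after 1×micro: 1 ⇒ (c0=2, c1=4, c2=1)
[Jacobi] macro 6: S0 reads c0=2 → after 1×micro: 2; S1 reads c0=2 → after 1×micro: 4; S2 reads c0=2 → after 1×micro: 1 ⇒ (c0=2, c1=4, c2=1)
[Jacobi] macro 7: S0 reads c0=2 → after 1×micro: 2; S1 reads c0=2 → after 1×micro: 4; S2 reads c0=2 → after 1×micro: 1 ⇒ (c0=2, c1=4, c2=1)
[Jacobi] macro 8: S0 reads c0=2 → after 1×micro: 2; S1 reads c0=2 → after 1×micro: 4; S2 reads c0=2 → after 1×micro: 1 ⇒ (c0=2, c1=4, c2=1)
[Jacobi] macro 9: S0 reads c0=2 → after 1×micro: 2; S1 reads c0=2 → after 1×micro: 4; S2 reads c0=2 → after 1×micro: 1 ⇒ (c0=2, c1=4, c2=1)
[Jacobi] macro 10: S0 reads c0=2 → after 1×micro: 2; S1 reads c0=2 → after 1×micro: 4; S2 reads c0=2 → after 1×micro: 1 ⇒ (c0=2, c1=4, c2=1)
[Gauss-Seidel] macro 1: S0 reads c0=4 → after 1×micro: -1; S1 reads c0=-1 → after 1×micro: 4; S2 reads c0=-1 → after 1×micro: 2 ⇒ (c0=-1, c1=4, c2=2)
[Gauss-Seidel] macro 2: S0 reads c0=-1 → after 1×micro: 2; S1 reads c0=2 → after 1×micro: 4; S2 reads c0=2 → after 1×micro: 1 ⇒ (c0=2, c1=4, c2=1)
[Gauss-Seidel] macro 3: S0 reads c0=2 → after 1×micro: 2; S1 reads c0=2 → after 1×micro: 4; S2 reads c0=2 → after 1×micro: 1 ⇒ (c0=2, c1=4, c2=1)
[Gauss-Seidel] macro 4: S0 reads c0=2 → after 1×micro: 2; S1 reads c0=2 → after 1×micro: 4; S2 reads c0=2 → after 1×micro: 1 ⇒ (c0=2, c1=4, c2=1)
[Gauss-Seidel] macro 5: S0 reads c0=2 → after 1×micro: 2; S1 reads c0=2 → after 1×micro: 4; S2 reads c0=2 → after 1×micro: 1 ⇒ (c0=2, c1=4, c2=1)
[Gauss-Seidel] macro 6: S0 reads c0=2 → after 1×micro: 2; S1 reads c0=2 → after 1×micro: 4; S2 reads c0=2 → after 1×micro: 1 ⇒ (c0=2, c1=4, c2=1)
[Gauss-Seidel] macro 7: S0 reads c0=2 → after 1×micro: 2; S1 reads c0=2 → after 1×micro: 4; S2 reads c0=2 → after 1×micro: 1 ⇒ (c0=2, c1=4, c2=1)
[Gauss-Seidel] macro 8: S0 reads c0=2 → after 1×micro: 2; S1 reads c0=2 → after 1×micro: 4; S2 reads c0=2 → after 1×micro: 1 ⇒ (c0=2, c1=4, c2=1)
[Gauss-Seidel] macro 9: S0 reads c0=2 → after 1×micro: 2; S1 reads c0=2 → after 1×micro: 4; S2 reads c0=2 → after 1×micro: 1 ⇒ (c0=2, c1=4, c2=1)
[Gauss-Seidel] macro 10: S0 reads c0=2 → after 1×micro: 2; S1 reads c0=2 → after 1×micro: 4; S2 reads c0=2 → after 1×micro: 1 ⇒ (c0=2, c1=4, c2=1)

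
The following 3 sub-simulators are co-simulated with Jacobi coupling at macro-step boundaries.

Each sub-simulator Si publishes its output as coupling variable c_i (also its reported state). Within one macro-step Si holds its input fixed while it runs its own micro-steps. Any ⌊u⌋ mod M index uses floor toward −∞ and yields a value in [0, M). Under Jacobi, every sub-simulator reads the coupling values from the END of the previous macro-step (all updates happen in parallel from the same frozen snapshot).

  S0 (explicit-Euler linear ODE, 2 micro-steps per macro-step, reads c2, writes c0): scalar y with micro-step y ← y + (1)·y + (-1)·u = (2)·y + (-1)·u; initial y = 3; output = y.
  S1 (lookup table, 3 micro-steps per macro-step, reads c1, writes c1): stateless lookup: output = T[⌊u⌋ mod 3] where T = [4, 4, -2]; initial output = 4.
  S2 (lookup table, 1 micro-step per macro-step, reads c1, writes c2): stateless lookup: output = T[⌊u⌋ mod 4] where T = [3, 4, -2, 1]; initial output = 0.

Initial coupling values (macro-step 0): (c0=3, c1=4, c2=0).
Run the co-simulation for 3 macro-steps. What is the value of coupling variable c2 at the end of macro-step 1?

c2 at macro-step 1 = 3

macro 1: S0 reads c2=0 → after 2×micro: 12; S1 reads c1=4 → after 3×micro: 4; S2 reads c1=4 → after 1×micro: 3 ⇒ (c0=12, c1=4, c2=3)
macro 2: S0 reads c2=3 → after 2×micro: 39; S1 reads c1=4 → after 3×micro: 4; S2 reads c1=4 → after 1×micro: 3 ⇒ (c0=39, c1=4, c2=3)
macro 3: S0 reads c2=3 → after 2×micro: 147; S1 reads c1=4 → after 3×micro: 4; S2 reads c1=4 → after 1×micro: 3 ⇒ (c0=147, c1=4, c2=3)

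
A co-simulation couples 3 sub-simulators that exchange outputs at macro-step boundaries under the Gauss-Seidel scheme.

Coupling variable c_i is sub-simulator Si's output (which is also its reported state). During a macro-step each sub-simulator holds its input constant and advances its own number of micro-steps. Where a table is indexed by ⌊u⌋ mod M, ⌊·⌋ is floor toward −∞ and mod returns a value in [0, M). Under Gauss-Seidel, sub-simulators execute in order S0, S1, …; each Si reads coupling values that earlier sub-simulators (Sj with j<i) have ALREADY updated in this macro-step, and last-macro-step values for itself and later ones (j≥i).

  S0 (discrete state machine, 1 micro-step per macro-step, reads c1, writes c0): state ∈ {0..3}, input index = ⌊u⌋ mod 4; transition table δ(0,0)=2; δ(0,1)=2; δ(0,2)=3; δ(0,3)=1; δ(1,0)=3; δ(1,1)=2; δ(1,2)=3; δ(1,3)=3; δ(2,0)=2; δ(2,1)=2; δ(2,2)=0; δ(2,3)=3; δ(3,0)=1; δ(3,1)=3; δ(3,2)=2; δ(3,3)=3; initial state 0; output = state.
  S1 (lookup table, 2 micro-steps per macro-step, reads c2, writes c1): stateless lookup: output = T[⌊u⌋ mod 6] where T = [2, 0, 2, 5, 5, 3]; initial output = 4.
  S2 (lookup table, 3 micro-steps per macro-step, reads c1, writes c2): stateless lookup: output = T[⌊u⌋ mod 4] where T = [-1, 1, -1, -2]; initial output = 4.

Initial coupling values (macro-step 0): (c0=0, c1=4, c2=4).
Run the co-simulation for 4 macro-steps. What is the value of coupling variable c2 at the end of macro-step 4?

c2 at macro-step 4 = 1

macro 1: S0 reads c1=4 → after 1×micro: 2; S1 reads c2=4 → after 2×micro: 5; S2 reads c1=5 → after 3×micro: 1 ⇒ (c0=2, c1=5, c2=1)
macro 2: S0 reads c1=5 → after 1×micro: 2; S1 reads c2=1 → after 2×micro: 0; S2 reads c1=0 → after 3×micro: -1 ⇒ (c0=2, c1=0, c2=-1)
macro 3: S0 reads c1=0 → after 1×micro: 2; S1 reads c2=-1 → after 2×micro: 3; S2 reads c1=3 → after 3×micro: -2 ⇒ (c0=2, c1=3, c2=-2)
macro 4: S0 reads c1=3 → after 1×micro: 3; S1 reads c2=-2 → after 2×micro: 5; S2 reads c1=5 → after 3×micro: 1 ⇒ (c0=3, c1=5, c2=1)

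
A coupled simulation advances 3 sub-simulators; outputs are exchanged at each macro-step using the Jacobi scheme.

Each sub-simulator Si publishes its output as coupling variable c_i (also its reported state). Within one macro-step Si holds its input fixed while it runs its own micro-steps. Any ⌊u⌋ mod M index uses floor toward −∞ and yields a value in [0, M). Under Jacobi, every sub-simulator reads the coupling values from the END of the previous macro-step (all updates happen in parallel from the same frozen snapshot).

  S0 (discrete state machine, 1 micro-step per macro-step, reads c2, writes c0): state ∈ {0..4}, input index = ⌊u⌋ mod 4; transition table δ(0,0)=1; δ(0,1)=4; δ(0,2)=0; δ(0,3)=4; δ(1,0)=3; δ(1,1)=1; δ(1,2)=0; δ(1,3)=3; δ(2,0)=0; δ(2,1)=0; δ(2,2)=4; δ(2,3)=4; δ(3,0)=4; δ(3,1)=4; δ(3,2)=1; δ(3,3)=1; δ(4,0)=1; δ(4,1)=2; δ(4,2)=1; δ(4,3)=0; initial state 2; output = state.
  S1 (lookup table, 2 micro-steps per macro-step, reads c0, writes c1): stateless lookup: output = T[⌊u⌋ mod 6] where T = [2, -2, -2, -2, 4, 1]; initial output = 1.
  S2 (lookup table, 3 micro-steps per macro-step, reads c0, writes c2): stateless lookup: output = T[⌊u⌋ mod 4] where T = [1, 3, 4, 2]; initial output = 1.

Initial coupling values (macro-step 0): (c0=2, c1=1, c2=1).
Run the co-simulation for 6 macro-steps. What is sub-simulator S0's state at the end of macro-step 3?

S0 state at macro-step 3 = 1

macro 1: S0 reads c2=1 → after 1×micro: 0; S1 reads c0=2 → after 2×micro: -2; S2 reads c0=2 → after 3×micro: 4 ⇒ (c0=0, c1=-2, c2=4)
macro 2: S0 reads c2=4 → after 1×micro: 1; S1 reads c0=0 → after 2×micro: 2; S2 reads c0=0 → after 3×micro: 1 ⇒ (c0=1, c1=2, c2=1)
macro 3: S0 reads c2=1 → after 1×micro: 1; S1 reads c0=1 → after 2×micro: -2; S2 reads c0=1 → after 3×micro: 3 ⇒ (c0=1, c1=-2, c2=3)
macro 4: S0 reads c2=3 → after 1×micro: 3; S1 reads c0=1 → after 2×micro: -2; S2 reads c0=1 → after 3×micro: 3 ⇒ (c0=3, c1=-2, c2=3)
macro 5: S0 reads c2=3 → after 1×micro: 1; S1 reads c0=3 → after 2×micro: -2; S2 reads c0=3 → after 3×micro: 2 ⇒ (c0=1, c1=-2, c2=2)
macro 6: S0 reads c2=2 → after 1×micro: 0; S1 reads c0=1 → after 2×micro: -2; S2 reads c0=1 → after 3×micro: 3 ⇒ (c0=0, c1=-2, c2=3)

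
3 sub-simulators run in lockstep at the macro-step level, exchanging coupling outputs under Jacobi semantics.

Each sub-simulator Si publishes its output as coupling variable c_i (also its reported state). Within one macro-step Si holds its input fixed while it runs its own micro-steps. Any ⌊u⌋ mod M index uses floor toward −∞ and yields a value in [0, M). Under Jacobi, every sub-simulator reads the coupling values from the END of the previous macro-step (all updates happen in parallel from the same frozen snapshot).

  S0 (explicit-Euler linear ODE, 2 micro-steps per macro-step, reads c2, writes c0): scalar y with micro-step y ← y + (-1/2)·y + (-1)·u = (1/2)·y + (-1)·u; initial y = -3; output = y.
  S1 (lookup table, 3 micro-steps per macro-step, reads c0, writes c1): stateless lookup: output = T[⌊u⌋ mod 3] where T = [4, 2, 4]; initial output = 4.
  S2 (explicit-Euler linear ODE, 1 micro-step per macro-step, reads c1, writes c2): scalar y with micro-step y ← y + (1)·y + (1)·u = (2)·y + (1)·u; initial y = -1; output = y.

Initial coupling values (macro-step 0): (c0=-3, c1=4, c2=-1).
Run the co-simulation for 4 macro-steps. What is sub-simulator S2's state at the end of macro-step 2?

S2 state at macro-step 2 = 8

macro 1: S0 reads c2=-1 → after 2×micro: 3/4; S1 reads c0=-3 → after 3×micro: 4; S2 reads c1=4 → after 1×micro: 2 ⇒ (c0=3/4, c1=4, c2=2)
macro 2: S0 reads c2=2 → after 2×micro: -45/16; S1 reads c0=3/4 → after 3×micro: 4; S2 reads c1=4 → after 1×micro: 8 ⇒ (c0=-45/16, c1=4, c2=8)
macro 3: S0 reads c2=8 → after 2×micro: -813/64; S1 reads c0=-45/16 → after 3×micro: 4; S2 reads c1=4 → after 1×micro: 20 ⇒ (c0=-813/64, c1=4, c2=20)
macro 4: S0 reads c2=20 → after 2×micro: -8493/256; S1 reads c0=-813/64 → after 3×micro: 4; S2 reads c1=4 → after 1×micro: 44 ⇒ (c0=-8493/256, c1=4, c2=44)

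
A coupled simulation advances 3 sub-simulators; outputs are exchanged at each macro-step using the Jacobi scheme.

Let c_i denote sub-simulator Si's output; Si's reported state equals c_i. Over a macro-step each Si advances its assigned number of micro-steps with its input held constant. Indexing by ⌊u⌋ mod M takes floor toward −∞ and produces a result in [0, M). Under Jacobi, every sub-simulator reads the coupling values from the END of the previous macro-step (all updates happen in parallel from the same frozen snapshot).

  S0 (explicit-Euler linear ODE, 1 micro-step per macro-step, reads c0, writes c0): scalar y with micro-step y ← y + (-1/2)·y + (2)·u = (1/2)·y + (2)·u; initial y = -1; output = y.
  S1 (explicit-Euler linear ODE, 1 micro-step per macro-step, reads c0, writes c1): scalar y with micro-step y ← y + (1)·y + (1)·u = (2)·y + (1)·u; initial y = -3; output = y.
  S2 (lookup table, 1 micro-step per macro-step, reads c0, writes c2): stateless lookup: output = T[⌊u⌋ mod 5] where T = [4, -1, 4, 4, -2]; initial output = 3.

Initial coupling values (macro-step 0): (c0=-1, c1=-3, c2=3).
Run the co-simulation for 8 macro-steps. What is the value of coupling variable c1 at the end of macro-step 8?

c1 at macro-step 8 = -423393/128

macro 1: S0 reads c0=-1 → after 1×micro: -5/2; S1 reads c0=-1 → after 1×micro: -7; S2 reads c0=-1 → after 1×micro: -2 ⇒ (c0=-5/2, c1=-7, c2=-2)
macro 2: S0 reads c0=-5/2 → after 1×micro: -25/4; S1 reads c0=-5/2 → after 1×micro: -33/2; S2 reads c0=-5/2 → after 1×micro: 4 ⇒ (c0=-25/4, c1=-33/2, c2=4)
macro 3: S0 reads c0=-25/4 → after 1×micro: -125/8; S1 reads c0=-25/4 → after 1×micro: -157/4; S2 reads c0=-25/4 → after 1×micro: 4 ⇒ (c0=-125/8, c1=-157/4, c2=4)
macro 4: S0 reads c0=-125/8 → after 1×micro: -625/16; S1 reads c0=-125/8 → after 1×micro: -753/8; S2 reads c0=-125/8 → after 1×micro: -2 ⇒ (c0=-625/16, c1=-753/8, c2=-2)
macro 5: S0 reads c0=-625/16 → after 1×micro: -3125/32; S1 reads c0=-625/16 → after 1×micro: -3637/16; S2 reads c0=-625/16 → after 1×micro: 4 ⇒ (c0=-3125/32, c1=-3637/16, c2=4)
macro 6: S0 reads c0=-3125/32 → after 1×micro: -15625/64; S1 reads c0=-3125/32 → after 1×micro: -17673/32; S2 reads c0=-3125/32 → after 1×micro: 4 ⇒ (c0=-15625/64, c1=-17673/32, c2=4)
macro 7: S0 reads c0=-15625/64 → after 1×micro: -78125/128; S1 reads c0=-15625/64 → after 1×micro: -86317/64; S2 reads c0=-15625/64 → after 1×micro: 4 ⇒ (c0=-78125/128, c1=-86317/64, c2=4)
macro 8: S0 reads c0=-78125/128 → after 1×micro: -390625/256; S1 reads c0=-78125/128 → after 1×micro: -423393/128; S2 reads c0=-78125/128 → after 1×micro: -2 ⇒ (c0=-390625/256, c1=-423393/128, c2=-2)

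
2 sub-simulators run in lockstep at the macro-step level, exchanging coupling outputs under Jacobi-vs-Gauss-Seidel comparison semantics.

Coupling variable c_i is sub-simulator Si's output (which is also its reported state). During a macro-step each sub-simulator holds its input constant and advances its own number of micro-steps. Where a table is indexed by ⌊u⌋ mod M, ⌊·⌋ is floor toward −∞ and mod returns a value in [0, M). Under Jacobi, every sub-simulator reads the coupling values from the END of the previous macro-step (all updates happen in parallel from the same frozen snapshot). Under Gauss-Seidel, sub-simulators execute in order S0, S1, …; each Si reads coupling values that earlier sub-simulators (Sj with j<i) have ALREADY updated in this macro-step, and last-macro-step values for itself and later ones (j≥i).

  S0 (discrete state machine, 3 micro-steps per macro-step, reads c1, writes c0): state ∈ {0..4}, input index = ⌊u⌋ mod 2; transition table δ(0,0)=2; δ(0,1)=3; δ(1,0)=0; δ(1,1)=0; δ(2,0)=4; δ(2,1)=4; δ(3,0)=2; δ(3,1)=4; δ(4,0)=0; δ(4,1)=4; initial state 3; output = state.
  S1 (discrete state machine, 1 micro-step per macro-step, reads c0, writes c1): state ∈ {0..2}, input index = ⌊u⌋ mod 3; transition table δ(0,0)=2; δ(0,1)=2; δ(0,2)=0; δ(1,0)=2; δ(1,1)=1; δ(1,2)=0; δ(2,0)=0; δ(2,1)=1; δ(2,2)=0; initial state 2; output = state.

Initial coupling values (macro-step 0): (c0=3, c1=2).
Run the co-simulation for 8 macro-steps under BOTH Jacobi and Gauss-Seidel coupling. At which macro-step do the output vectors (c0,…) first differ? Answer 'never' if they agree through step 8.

first divergence at macro-step: never

[Jacobi] macro 1: S0 reads c1=2 → after 3×micro: 0; S1 reads c0=3 → after 1×micro: 0 ⇒ (c0=0, c1=0)
[Jacobi] macro 2: S0 reads c1=0 → after 3×micro: 0; S1 reads c0=0 → after 1×micro: 2 ⇒ (c0=0, c1=2)
[Jacobi] macro 3: S0 reads c1=2 → after 3×micro: 0; S1 reads c0=0 → after 1×micro: 0 ⇒ (c0=0, c1=0)
[Jacobi] macro 4: S0 reads c1=0 → after 3×micro: 0; S1 reads c0=0 → after 1×micro: 2 ⇒ (c0=0, c1=2)
[Jacobi] macro 5: S0 reads c1=2 → after 3×micro: 0; S1 reads c0=0 → after 1×micro: 0 ⇒ (c0=0, c1=0)
[Jacobi] macro 6: S0 reads c1=0 → after 3×micro: 0; S1 reads c0=0 → after 1×micro: 2 ⇒ (c0=0, c1=2)
[Jacobi] macro 7: S0 reads c1=2 → after 3×micro: 0; S1 reads c0=0 → after 1×micro: 0 ⇒ (c0=0, c1=0)
[Jacobi] macro 8: S0 reads c1=0 → after 3×micro: 0; S1 reads c0=0 → after 1×micro: 2 ⇒ (c0=0, c1=2)
[Gauss-Seidel] macro 1: S0 reads c1=2 → after 3×micro: 0; S1 reads c0=0 → after 1×micro: 0 ⇒ (c0=0, c1=0)
[Gauss-Seidel] macro 2: S0 reads c1=0 → after 3×micro: 0; S1 reads c0=0 → after 1×micro: 2 ⇒ (c0=0, c1=2)
[Gauss-Seidel] macro 3: S0 reads c1=2 → after 3×micro: 0; S1 reads c0=0 → after 1×micro: 0 ⇒ (c0=0, c1=0)
[Gauss-Seidel] macro 4: S0 reads c1=0 → after 3×micro: 0; S1 reads c0=0 → after 1×micro: 2 ⇒ (c0=0, c1=2)
[Gauss-Seidel] macro 5: S0 reads c1=2 → after 3×micro: 0; S1 reads c0=0 → after 1×micro: 0 ⇒ (c0=0, c1=0)
[Gauss-Seidel] macro 6: S0 reads c1=0 → after 3×micro: 0; S1 reads c0=0 → after 1×micro: 2 ⇒ (c0=0, c1=2)
[Gauss-Seidel] macro 7: S0 reads c1=2 → after 3×micro: 0; S1 reads c0=0 → after 1×micro: 0 ⇒ (c0=0, c1=0)
[Gauss-Seidel] macro 8: S0 reads c1=0 → after 3×micro: 0; S1 reads c0=0 → after 1×micro: 2 ⇒ (c0=0, c1=2)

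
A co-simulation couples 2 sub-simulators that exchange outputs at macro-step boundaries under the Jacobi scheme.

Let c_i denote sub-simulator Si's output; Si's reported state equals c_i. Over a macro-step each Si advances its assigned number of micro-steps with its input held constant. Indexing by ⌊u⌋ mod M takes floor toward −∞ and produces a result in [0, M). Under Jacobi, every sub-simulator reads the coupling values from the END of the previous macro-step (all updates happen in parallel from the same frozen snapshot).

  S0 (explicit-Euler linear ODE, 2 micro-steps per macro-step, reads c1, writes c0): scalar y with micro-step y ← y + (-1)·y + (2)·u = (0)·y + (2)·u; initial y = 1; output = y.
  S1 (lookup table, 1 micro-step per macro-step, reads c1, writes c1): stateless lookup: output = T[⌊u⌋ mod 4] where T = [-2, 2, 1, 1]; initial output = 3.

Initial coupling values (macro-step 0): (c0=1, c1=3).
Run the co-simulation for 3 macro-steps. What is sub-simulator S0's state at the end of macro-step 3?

macro 1: S0 reads c1=3 → after 2×micro: 6; S1 reads c1=3 → after 1×micro: 1 ⇒ (c0=6, c1=1)
macro 2: S0 reads c1=1 → after 2×micro: 2; S1 reads c1=1 → after 1×micro: 2 ⇒ (c0=2, c1=2)
macro 3: S0 reads c1=2 → after 2×micro: 4; S1 reads c1=2 → after 1×micro: 1 ⇒ (c0=4, c1=1)

S0 state at macro-step 3 = 4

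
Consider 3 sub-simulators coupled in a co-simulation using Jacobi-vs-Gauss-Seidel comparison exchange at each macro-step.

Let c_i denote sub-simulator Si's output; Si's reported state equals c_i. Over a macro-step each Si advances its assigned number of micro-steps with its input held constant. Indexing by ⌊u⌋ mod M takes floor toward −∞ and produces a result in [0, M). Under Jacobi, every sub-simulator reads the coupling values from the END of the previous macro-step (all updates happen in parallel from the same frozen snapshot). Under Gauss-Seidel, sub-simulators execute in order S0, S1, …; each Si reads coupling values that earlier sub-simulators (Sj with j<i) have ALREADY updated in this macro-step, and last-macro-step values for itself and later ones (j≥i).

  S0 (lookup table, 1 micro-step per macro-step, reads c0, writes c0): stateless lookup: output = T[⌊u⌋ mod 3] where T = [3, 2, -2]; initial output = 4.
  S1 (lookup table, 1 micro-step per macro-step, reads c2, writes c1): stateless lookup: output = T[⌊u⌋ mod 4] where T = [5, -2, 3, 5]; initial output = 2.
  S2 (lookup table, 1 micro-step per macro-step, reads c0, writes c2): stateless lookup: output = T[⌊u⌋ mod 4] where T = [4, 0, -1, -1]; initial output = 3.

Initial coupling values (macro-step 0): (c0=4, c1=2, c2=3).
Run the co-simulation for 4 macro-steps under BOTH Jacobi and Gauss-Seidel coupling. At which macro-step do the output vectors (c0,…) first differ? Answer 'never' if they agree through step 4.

first divergence at macro-step: 1

[Jacobi] macro 1: S0 reads c0=4 → after 1×micro: 2; S1 reads c2=3 → after 1×micro: 5; S2 reads c0=4 → after 1×micro: 4 ⇒ (c0=2, c1=5, c2=4)
[Jacobi] macro 2: S0 reads c0=2 → after 1×micro: -2; S1 reads c2=4 → after 1×micro: 5; S2 reads c0=2 → after 1×micro: -1 ⇒ (c0=-2, c1=5, c2=-1)
[Jacobi] macro 3: S0 reads c0=-2 → after 1×micro: 2; S1 reads c2=-1 → after 1×micro: 5; S2 reads c0=-2 → after 1×micro: -1 ⇒ (c0=2, c1=5, c2=-1)
[Jacobi] macro 4: S0 reads c0=2 → after 1×micro: -2; S1 reads c2=-1 → after 1×micro: 5; S2 reads c0=2 → after 1×micro: -1 ⇒ (c0=-2, c1=5, c2=-1)
[Gauss-Seidel] macro 1: S0 reads c0=4 → after 1×micro: 2; S1 reads c2=3 → after 1×micro: 5; S2 reads c0=2 → after 1×micro: -1 ⇒ (c0=2, c1=5, c2=-1)
[Gauss-Seidel] macro 2: S0 reads c0=2 → after 1×micro: -2; S1 reads c2=-1 → after 1×micro: 5; S2 reads c0=-2 → after 1×micro: -1 ⇒ (c0=-2, c1=5, c2=-1)
[Gauss-Seidel] macro 3: S0 reads c0=-2 → after 1×micro: 2; S1 reads c2=-1 → after 1×micro: 5; S2 reads c0=2 → after 1×micro: -1 ⇒ (c0=2, c1=5, c2=-1)
[Gauss-Seidel] macro 4: S0 reads c0=2 → after 1×micro: -2; S1 reads c2=-1 → after 1×micro: 5; S2 reads c0=-2 → after 1×micro: -1 ⇒ (c0=-2, c1=5, c2=-1)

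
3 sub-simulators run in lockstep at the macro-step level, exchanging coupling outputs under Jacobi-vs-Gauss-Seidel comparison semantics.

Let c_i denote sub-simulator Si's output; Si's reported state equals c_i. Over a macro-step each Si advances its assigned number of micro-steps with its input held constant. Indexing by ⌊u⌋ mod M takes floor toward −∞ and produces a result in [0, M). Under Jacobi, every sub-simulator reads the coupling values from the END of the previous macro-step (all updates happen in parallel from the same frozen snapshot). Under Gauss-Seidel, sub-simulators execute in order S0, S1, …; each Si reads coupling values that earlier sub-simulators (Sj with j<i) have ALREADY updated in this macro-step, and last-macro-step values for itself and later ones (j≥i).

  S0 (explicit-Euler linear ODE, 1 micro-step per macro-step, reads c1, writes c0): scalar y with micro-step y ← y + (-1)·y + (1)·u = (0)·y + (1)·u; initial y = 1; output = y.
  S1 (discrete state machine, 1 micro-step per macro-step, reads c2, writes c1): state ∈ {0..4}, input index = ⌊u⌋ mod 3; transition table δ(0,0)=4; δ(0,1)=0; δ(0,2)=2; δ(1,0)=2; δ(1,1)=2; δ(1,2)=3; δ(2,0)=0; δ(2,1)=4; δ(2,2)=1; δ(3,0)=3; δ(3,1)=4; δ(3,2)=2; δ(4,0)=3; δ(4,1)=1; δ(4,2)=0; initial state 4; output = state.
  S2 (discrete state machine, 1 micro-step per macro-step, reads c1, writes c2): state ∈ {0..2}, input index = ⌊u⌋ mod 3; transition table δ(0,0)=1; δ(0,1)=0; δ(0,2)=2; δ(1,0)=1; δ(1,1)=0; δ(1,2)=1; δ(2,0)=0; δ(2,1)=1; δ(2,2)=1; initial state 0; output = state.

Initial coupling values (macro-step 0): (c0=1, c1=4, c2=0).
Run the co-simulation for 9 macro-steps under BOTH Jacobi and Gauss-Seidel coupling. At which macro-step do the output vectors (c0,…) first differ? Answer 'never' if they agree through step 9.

[Jacobi] macro 1: S0 reads c1=4 → after 1×micro: 4; S1 reads c2=0 → after 1×micro: 3; S2 reads c1=4 → after 1×micro: 0 ⇒ (c0=4, c1=3, c2=0)
[Jacobi] macro 2: S0 reads c1=3 → after 1×micro: 3; S1 reads c2=0 → after 1×micro: 3; S2 reads c1=3 → after 1×micro: 1 ⇒ (c0=3, c1=3, c2=1)
[Jacobi] macro 3: S0 reads c1=3 → after 1×micro: 3; S1 reads c2=1 → after 1×micro: 4; S2 reads c1=3 → after 1×micro: 1 ⇒ (c0=3, c1=4, c2=1)
[Jacobi] macro 4: S0 reads c1=4 → after 1×micro: 4; S1 reads c2=1 → after 1×micro: 1; S2 reads c1=4 → after 1×micro: 0 ⇒ (c0=4, c1=1, c2=0)
[Jacobi] macro 5: S0 reads c1=1 → after 1×micro: 1; S1 reads c2=0 → after 1×micro: 2; S2 reads c1=1 → after 1×micro: 0 ⇒ (c0=1, c1=2, c2=0)
[Jacobi] macro 6: S0 reads c1=2 → after 1×micro: 2; S1 reads c2=0 → after 1×micro: 0; S2 reads c1=2 → after 1×micro: 2 ⇒ (c0=2, c1=0, c2=2)
[Jacobi] macro 7: S0 reads c1=0 → after 1×micro: 0; S1 reads c2=2 → after 1×micro: 2; S2 reads c1=0 → after 1×micro: 0 ⇒ (c0=0, c1=2, c2=0)
[Jacobi] macro 8: S0 reads c1=2 → after 1×micro: 2; S1 reads c2=0 → after 1×micro: 0; S2 reads c1=2 → after 1×micro: 2 ⇒ (c0=2, c1=0, c2=2)
[Jacobi] macro 9: S0 reads c1=0 → after 1×micro: 0; S1 reads c2=2 → after 1×micro: 2; S2 reads c1=0 → after 1×micro: 0 ⇒ (c0=0, c1=2, c2=0)
[Gauss-Seidel] macro 1: S0 reads c1=4 → after 1×micro: 4; S1 reads c2=0 → after 1×micro: 3; S2 reads c1=3 → after 1×micro: 1 ⇒ (c0=4, c1=3, c2=1)
[Gauss-Seidel] macro 2: S0 reads c1=3 → after 1×micro: 3; S1 reads c2=1 → after 1×micro: 4; S2 reads c1=4 → after 1×micro: 0 ⇒ (c0=3, c1=4, c2=0)
[Gauss-Seidel] macro 3: S0 reads c1=4 → after 1×micro: 4; S1 reads c2=0 → after 1×micro: 3; S2 reads c1=3 → after 1×micro: 1 ⇒ (c0=4, c1=3, c2=1)
[Gauss-Seidel] macro 4: S0 reads c1=3 → after 1×micro: 3; S1 reads c2=1 → after 1×micro: 4; S2 reads c1=4 → after 1×micro: 0 ⇒ (c0=3, c1=4, c2=0)
[Gauss-Seidel] macro 5: S0 reads c1=4 → after 1×micro: 4; S1 reads c2=0 → after 1×micro: 3; S2 reads c1=3 → after 1×micro: 1 ⇒ (c0=4, c1=3, c2=1)
[Gauss-Seidel] macro 6: S0 reads c1=3 → after 1×micro: 3; S1 reads c2=1 → after 1×micro: 4; S2 reads c1=4 → after 1×micro: 0 ⇒ (c0=3, c1=4, c2=0)
[Gauss-Seidel] macro 7: S0 reads c1=4 → after 1×micro: 4; S1 reads c2=0 → after 1×micro: 3; S2 reads c1=3 → after 1×micro: 1 ⇒ (c0=4, c1=3, c2=1)
[Gauss-Seidel] macro 8: S0 reads c1=3 → after 1×micro: 3; S1 reads c2=1 → after 1×micro: 4; S2 reads c1=4 → after 1×micro: 0 ⇒ (c0=3, c1=4, c2=0)
[Gauss-Seidel] macro 9: S0 reads c1=4 → after 1×micro: 4; S1 reads c2=0 → after 1×micro: 3; S2 reads c1=3 → after 1×micro: 1 ⇒ (c0=4, c1=3, c2=1)

first divergence at macro-step: 1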